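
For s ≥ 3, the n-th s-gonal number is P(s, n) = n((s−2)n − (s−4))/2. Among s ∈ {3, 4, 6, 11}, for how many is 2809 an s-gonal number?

1

s = 3: P(3, 74) = 2775 and P(3, 75) = 2850; 2809 is not s-gonal.
s = 4: P(4, 53) = 2809. ✓
s = 6: P(6, 37) = 2701 and P(6, 38) = 2850; 2809 is not s-gonal.
s = 11: P(11, 25) = 2725 and P(11, 26) = 2951; 2809 is not s-gonal.
Hits: s ∈ {4} → 1.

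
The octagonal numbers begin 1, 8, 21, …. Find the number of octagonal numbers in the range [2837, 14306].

The n-th octagonal number is n(3n−2).
Smallest index with value ≥ 2837: n = 32 (giving 3008).
Largest index with value ≤ 14306: n = 69 (giving 14145).
Indices 32 through 69: 38 terms.

38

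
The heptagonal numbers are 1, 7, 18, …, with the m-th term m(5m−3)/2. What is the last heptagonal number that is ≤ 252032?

250747

Solve n(5n−3)/2 ≤ 252032 for integer n.
n = 317 gives 250747 ≤ 252032, while n = 318 gives 252333 > 252032; so the answer is 250747.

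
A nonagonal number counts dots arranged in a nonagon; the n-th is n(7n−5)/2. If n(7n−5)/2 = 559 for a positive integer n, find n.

13

Set n(7n−5)/2 = 559, giving 7n² − 5n − 1118 = 0.
The discriminant is 25 + 56·559 = 31329, and √31329 = 177.
So n = (5 + 177) / 14 = 182/14 = 13.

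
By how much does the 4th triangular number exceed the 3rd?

Consecutive triangular numbers differ by n: T_{4} − T_{3} = 4.

4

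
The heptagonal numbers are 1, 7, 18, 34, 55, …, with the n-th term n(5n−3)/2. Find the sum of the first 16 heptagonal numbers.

Σ i(5i−3)/2 = (5Σi² − 3Σi) / 2 over i = 1..16.
Σi = 136 and Σi² = 1496.
(5·1496 − 3·136) / 2 = 7072/2 = 3536.

3536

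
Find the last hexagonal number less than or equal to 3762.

3655

Solve n(2n−1) ≤ 3762 for integer n.
n = 43 gives 3655 ≤ 3762, while n = 44 gives 3828 > 3762; so the answer is 3655.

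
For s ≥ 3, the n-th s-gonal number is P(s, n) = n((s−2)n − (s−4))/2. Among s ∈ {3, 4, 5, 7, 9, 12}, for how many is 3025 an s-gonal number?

s = 3: P(3, 77) = 3003 and P(3, 78) = 3081; 3025 is not s-gonal.
s = 4: P(4, 55) = 3025. ✓
s = 5: P(5, 45) = 3015 and P(5, 46) = 3151; 3025 is not s-gonal.
s = 7: P(7, 35) = 3010 and P(7, 36) = 3186; 3025 is not s-gonal.
s = 9: P(9, 29) = 2871 and P(9, 30) = 3075; 3025 is not s-gonal.
s = 12: P(12, 25) = 3025. ✓
Hits: s ∈ {4, 12} → 2.

2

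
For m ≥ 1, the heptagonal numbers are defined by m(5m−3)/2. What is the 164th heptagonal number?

164·(5·164 − 3)/2 = 164·817/2 = 66994.

66994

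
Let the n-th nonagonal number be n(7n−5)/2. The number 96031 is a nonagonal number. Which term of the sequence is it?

166

Set n(7n−5)/2 = 96031, giving 7n² − 5n − 192062 = 0.
So n = (5 + 2319) / 14 = 2324/14 = 166.
Check: 166·(7·166 − 5)/2 = 96031. ✓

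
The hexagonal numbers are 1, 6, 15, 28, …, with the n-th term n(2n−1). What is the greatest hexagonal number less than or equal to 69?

66

Solve n(2n−1) ≤ 69 for integer n.
n = 6 gives 66 ≤ 69, while n = 7 gives 91 > 69; so the answer is 66.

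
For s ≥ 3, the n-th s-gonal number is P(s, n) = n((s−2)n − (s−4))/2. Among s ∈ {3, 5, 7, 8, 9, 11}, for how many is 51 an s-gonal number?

s = 3: P(3, 9) = 45 and P(3, 10) = 55; 51 is not s-gonal.
s = 5: P(5, 6) = 51. ✓
s = 7: P(7, 4) = 34 and P(7, 5) = 55; 51 is not s-gonal.
s = 8: P(8, 4) = 40 and P(8, 5) = 65; 51 is not s-gonal.
s = 9: P(9, 4) = 46 and P(9, 5) = 75; 51 is not s-gonal.
s = 11: P(11, 3) = 30 and P(11, 4) = 58; 51 is not s-gonal.
Hits: s ∈ {5} → 1.

1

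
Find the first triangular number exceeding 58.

66

Solve n(n+1)/2 > 58 for integer n.
The largest n with value ≤ 58 is 10 (since 55 ≤ 58 < 66), so the first above is n = 11, value 66.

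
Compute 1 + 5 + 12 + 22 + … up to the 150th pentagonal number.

Σ i(3i−1)/2 = (3Σi² − Σi) / 2 over i = 1..150.
Σi = 11325 and Σi² = 1136275.
(3·1136275 − 1·11325) / 2 = 3397500/2 = 1698750.

1698750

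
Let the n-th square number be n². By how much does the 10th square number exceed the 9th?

19

n² − (n−1)² = 2n − 1, so 10² − 9² = 2·10 − 1 = 19.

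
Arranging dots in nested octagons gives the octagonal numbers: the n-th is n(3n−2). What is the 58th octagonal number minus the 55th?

1011

58·(3·58 − 2) = 9976 and 55·(3·55 − 2) = 8965.
Difference: 9976 − 8965 = 1011.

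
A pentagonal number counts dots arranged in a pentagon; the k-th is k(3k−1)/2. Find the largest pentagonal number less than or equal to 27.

Solve n(3n−1)/2 ≤ 27 for integer n.
n = 4 gives 22 ≤ 27, while n = 5 gives 35 > 27; so the answer is 22.

22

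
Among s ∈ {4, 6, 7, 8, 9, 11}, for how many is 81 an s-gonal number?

2

s = 4: P(4, 9) = 81. ✓
s = 6: P(6, 6) = 66 and P(6, 7) = 91; 81 is not s-gonal.
s = 7: P(7, 6) = 81. ✓
s = 8: P(8, 5) = 65 and P(8, 6) = 96; 81 is not s-gonal.
s = 9: P(9, 5) = 75 and P(9, 6) = 111; 81 is not s-gonal.
s = 11: P(11, 4) = 58 and P(11, 5) = 95; 81 is not s-gonal.
Hits: s ∈ {4, 7} → 2.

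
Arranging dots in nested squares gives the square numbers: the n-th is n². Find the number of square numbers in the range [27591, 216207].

298

The n-th square number is n².
Smallest index with value ≥ 27591: n = 167 (giving 27889).
Largest index with value ≤ 216207: n = 464 (giving 215296).
Indices 167 through 464: 298 terms.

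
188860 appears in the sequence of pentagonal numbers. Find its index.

355

Set n(3n−1)/2 = 188860, giving 3n² − n − 377720 = 0.
So n = (1 + 2129) / 6 = 2130/6 = 355.
Check: 355·(3·355 − 1)/2 = 188860. ✓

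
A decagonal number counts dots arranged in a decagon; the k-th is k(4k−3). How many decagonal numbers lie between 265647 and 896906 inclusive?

215

The n-th decagonal number is n(4n−3).
Smallest index with value ≥ 265647: n = 259 (giving 267547).
Largest index with value ≤ 896906: n = 473 (giving 893497).
Indices 259 through 473: 215 terms.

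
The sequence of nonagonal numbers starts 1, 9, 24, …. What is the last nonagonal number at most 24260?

23904

Solve n(7n−5)/2 ≤ 24260 for integer n.
n = 83 gives 23904 ≤ 24260, while n = 84 gives 24486 > 24260; so the answer is 23904.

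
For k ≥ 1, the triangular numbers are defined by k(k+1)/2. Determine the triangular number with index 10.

55

The 10th triangular number is n(n+1)/2 with n = 10.
10·11/2 = 110/2 = 55.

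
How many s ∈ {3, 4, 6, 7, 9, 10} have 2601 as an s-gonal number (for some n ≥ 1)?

s = 3: P(3, 71) = 2556 and P(3, 72) = 2628; 2601 is not s-gonal.
s = 4: P(4, 51) = 2601. ✓
s = 6: P(6, 36) = 2556 and P(6, 37) = 2701; 2601 is not s-gonal.
s = 7: P(7, 32) = 2512 and P(7, 33) = 2673; 2601 is not s-gonal.
s = 9: P(9, 27) = 2484 and P(9, 28) = 2674; 2601 is not s-gonal.
s = 10: P(10, 25) = 2425 and P(10, 26) = 2626; 2601 is not s-gonal.
Hits: s ∈ {4} → 1.

1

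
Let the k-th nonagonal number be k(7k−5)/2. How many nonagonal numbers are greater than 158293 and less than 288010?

74

The n-th nonagonal number is n(7n−5)/2.
Smallest index with value > 158293: n = 214 (giving 159751).
Largest index with value < 288010: n = 287 (giving 287574).
Indices 214 through 287: 74 terms.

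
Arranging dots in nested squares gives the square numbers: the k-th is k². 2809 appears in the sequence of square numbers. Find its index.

We need n² = 2809, so n = √2809 = 53.

53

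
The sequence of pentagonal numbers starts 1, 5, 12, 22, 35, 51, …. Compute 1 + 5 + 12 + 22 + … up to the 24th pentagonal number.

7200

Σ i(3i−1)/2 = (3Σi² − Σi) / 2 over i = 1..24.
Σi = 300 and Σi² = 4900.
(3·4900 − 1·300) / 2 = 14400/2 = 7200.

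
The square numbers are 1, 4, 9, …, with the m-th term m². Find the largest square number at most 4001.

Solve n² ≤ 4001 for integer n.
n = 63 gives 3969 ≤ 4001, while n = 64 gives 4096 > 4001; so the answer is 3969.

3969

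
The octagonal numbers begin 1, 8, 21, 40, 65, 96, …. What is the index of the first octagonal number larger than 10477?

Solve n(3n−2) > 10477 for integer n.
The largest n with value ≤ 10477 is 59 (since 10325 ≤ 10477 < 10680), so the first above is n = 60, value 10680.

60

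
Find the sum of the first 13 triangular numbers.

455

Σ i(i+1)/2 = (Σi² + Σi) / 2 over i = 1..13.
Σi = 91 and Σi² = 819.
(1·819 + 1·91) / 2 = 910/2 = 455.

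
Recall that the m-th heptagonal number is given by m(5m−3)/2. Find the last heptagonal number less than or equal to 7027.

Solve n(5n−3)/2 ≤ 7027 for integer n.
n = 53 gives 6943 ≤ 7027, while n = 54 gives 7209 > 7027; so the answer is 6943.

6943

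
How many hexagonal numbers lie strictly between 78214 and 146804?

The n-th hexagonal number is n(2n−1).
Smallest index with value > 78214: n = 199 (giving 79003).
Largest index with value < 146804: n = 271 (giving 146611).
Indices 199 through 271: 73 terms.

73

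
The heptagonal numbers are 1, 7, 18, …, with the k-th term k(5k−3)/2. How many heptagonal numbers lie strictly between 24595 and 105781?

The n-th heptagonal number is n(5n−3)/2.
Smallest index with value > 24595: n = 100 (giving 24850).
Largest index with value < 105781: n = 205 (giving 104755).
Indices 100 through 205: 106 terms.

106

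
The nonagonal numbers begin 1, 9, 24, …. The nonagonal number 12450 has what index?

60

Set n(7n−5)/2 = 12450, giving 7n² − 5n − 24900 = 0.
So n = (5 + 835) / 14 = 840/14 = 60.
Check: 60·(7·60 − 5)/2 = 12450. ✓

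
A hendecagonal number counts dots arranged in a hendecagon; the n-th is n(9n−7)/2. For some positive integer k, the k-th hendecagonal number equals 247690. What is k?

Set n(9n−7)/2 = 247690, giving 9n² − 7n − 495380 = 0.
So n = (7 + 4223) / 18 = 4230/18 = 235.

235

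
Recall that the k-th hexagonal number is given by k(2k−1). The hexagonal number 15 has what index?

3

Set n(2n−1) = 15, giving 2n² − n − 15 = 0.
The discriminant is 1 + 8·15 = 121, and √121 = 11.
So n = (1 + 11) / 4 = 12/4 = 3.
Check: 3·(2·3 − 1) = 15. ✓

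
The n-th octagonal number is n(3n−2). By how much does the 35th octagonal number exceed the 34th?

205

Consecutive octagonal numbers differ by 6n − 5: here 6·35 − 5 = 205.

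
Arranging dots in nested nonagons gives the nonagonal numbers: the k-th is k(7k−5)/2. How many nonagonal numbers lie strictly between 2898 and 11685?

29

The n-th nonagonal number is n(7n−5)/2.
Smallest index with value > 2898: n = 30 (giving 3075).
Largest index with value < 11685: n = 58 (giving 11629).
Indices 30 through 58: 29 terms.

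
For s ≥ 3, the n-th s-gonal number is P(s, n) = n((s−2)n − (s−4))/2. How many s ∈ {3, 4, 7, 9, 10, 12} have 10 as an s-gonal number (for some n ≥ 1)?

2

s = 3: P(3, 4) = 10. ✓
s = 4: P(4, 3) = 9 and P(4, 4) = 16; 10 is not s-gonal.
s = 7: P(7, 2) = 7 and P(7, 3) = 18; 10 is not s-gonal.
s = 9: P(9, 2) = 9 and P(9, 3) = 24; 10 is not s-gonal.
s = 10: P(10, 2) = 10. ✓
s = 12: P(12, 1) = 1 and P(12, 2) = 12; 10 is not s-gonal.
Hits: s ∈ {3, 10} → 2.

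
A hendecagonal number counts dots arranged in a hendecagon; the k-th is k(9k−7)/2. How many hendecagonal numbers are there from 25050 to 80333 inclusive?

60

The n-th hendecagonal number is n(9n−7)/2.
Smallest index with value ≥ 25050: n = 75 (giving 25050).
Largest index with value ≤ 80333: n = 134 (giving 80333).
Indices 75 through 134: 60 terms.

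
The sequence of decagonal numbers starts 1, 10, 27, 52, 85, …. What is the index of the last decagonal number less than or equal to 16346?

64

Solve n(4n−3) ≤ 16346 for integer n.
n = 64 gives 16192 ≤ 16346, while n = 65 gives 16705 > 16346; so the answer is index 64.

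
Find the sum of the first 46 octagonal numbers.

Σ i(3i−2) = 3Σi² − 2Σi over i = 1..46.
Σi = 1081 and Σi² = 33511.
3·33511 − 2·1081 = 98371.

98371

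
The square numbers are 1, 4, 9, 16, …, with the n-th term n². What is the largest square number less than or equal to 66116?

Solve n² ≤ 66116 for integer n.
n = 257 gives 66049 ≤ 66116, while n = 258 gives 66564 > 66116; so the answer is 66049.

66049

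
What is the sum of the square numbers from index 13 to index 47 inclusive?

35070

Σ_{i=13}^{47} i² = 35720 − 650 = 35070.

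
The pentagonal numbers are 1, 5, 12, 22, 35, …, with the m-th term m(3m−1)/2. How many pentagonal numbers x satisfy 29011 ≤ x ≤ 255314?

The n-th pentagonal number is n(3n−1)/2.
Smallest index with value ≥ 29011: n = 140 (giving 29330).
Largest index with value ≤ 255314: n = 412 (giving 254410).
Indices 140 through 412: 273 terms.

273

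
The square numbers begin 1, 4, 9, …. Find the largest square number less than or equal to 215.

196

Solve n² ≤ 215 for integer n.
n = 14 gives 196 ≤ 215, while n = 15 gives 225 > 215; so the answer is 196.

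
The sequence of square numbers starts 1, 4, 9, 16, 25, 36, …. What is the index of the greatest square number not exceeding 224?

Solve n² ≤ 224 for integer n.
n = 14 gives 196 ≤ 224, while n = 15 gives 225 > 224; so the answer is index 14.

14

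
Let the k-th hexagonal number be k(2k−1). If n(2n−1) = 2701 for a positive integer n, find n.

Set n(2n−1) = 2701, giving 2n² − n − 2701 = 0.
The discriminant is 1 + 8·2701 = 21609, and √21609 = 147.
So n = (1 + 147) / 4 = 148/4 = 37.

37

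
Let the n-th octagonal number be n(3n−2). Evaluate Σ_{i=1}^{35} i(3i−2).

Σ i(3i−2) = 3Σi² − 2Σi over i = 1..35.
Σi = 630 and Σi² = 14910.
3·14910 − 2·630 = 43470.

43470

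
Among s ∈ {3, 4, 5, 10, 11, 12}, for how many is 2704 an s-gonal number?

1

s = 3: P(3, 73) = 2701 and P(3, 74) = 2775; 2704 is not s-gonal.
s = 4: P(4, 52) = 2704. ✓
s = 5: P(5, 42) = 2625 and P(5, 43) = 2752; 2704 is not s-gonal.
s = 10: P(10, 26) = 2626 and P(10, 27) = 2835; 2704 is not s-gonal.
s = 11: P(11, 24) = 2508 and P(11, 25) = 2725; 2704 is not s-gonal.
s = 12: P(12, 23) = 2553 and P(12, 24) = 2784; 2704 is not s-gonal.
Hits: s ∈ {4} → 1.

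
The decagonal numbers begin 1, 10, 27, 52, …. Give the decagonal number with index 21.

1701

The 21st decagonal number is n(4n−3) with n = 21.
21·(4·21 − 3) = 21·81 = 1701.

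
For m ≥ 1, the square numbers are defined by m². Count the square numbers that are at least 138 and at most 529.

The n-th square number is n².
Smallest index with value ≥ 138: n = 12 (giving 144).
Largest index with value ≤ 529: n = 23 (giving 529).
Indices 12 through 23: 12 terms.

12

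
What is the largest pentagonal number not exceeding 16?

12

Solve n(3n−1)/2 ≤ 16 for integer n.
n = 3 gives 12 ≤ 16, while n = 4 gives 22 > 16; so the answer is 12.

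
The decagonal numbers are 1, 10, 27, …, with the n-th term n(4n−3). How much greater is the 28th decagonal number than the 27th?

Consecutive decagonal numbers differ by 8n − 7: here 8·28 − 7 = 217.

217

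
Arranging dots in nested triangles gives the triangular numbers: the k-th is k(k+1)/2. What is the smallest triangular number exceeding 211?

231

Solve n(n+1)/2 > 211 for integer n.
The largest n with value ≤ 211 is 20 (since 210 ≤ 211 < 231), so the first above is n = 21, value 231.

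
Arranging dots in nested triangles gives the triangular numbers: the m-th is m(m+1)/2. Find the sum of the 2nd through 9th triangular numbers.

164

Σ i(i+1)/2 = (Σi² + Σi) / 2 over i = 2..9.
Σi = 45 − 1 = 44 and Σi² = 285 − 1 = 284.
(1·284 + 1·44) / 2 = 328/2 = 164.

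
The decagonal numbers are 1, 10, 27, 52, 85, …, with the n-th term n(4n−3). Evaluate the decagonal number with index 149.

The 149th decagonal number is n(4n−3) with n = 149.
149·(4·149 − 3) = 149·593 = 88357.

88357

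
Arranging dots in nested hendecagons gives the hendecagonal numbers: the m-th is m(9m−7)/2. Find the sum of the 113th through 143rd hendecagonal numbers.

2282840

Σ i(9i−7)/2 = (9Σi² − 7Σi) / 2 over i = 113..143.
Σi = 10296 − 6328 = 3968 and Σi² = 984984 − 474600 = 510384.
(9·510384 − 7·3968) / 2 = 4565680/2 = 2282840.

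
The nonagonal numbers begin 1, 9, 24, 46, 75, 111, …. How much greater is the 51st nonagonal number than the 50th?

351

Consecutive nonagonal numbers differ by 7n − 6: here 7·51 − 6 = 351.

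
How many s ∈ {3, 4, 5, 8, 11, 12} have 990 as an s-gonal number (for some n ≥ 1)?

1

s = 3: P(3, 44) = 990. ✓
s = 4: P(4, 31) = 961 and P(4, 32) = 1024; 990 is not s-gonal.
s = 5: P(5, 25) = 925 and P(5, 26) = 1001; 990 is not s-gonal.
s = 8: P(8, 18) = 936 and P(8, 19) = 1045; 990 is not s-gonal.
s = 11: P(11, 15) = 960 and P(11, 16) = 1096; 990 is not s-gonal.
s = 12: P(12, 14) = 924 and P(12, 15) = 1065; 990 is not s-gonal.
Hits: s ∈ {3} → 1.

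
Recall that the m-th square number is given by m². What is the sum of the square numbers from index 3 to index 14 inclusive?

1010

Σ_{i=3}^{14} i² = 1015 − 5 = 1010.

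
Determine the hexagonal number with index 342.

342·(2·342 − 1) = 342·683 = 233586.

233586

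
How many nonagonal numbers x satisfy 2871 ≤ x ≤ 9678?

24

The n-th nonagonal number is n(7n−5)/2.
Smallest index with value ≥ 2871: n = 29 (giving 2871).
Largest index with value ≤ 9678: n = 52 (giving 9334).
Indices 29 through 52: 24 terms.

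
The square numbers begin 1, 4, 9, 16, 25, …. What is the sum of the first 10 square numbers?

Σ_{i=1}^{10} i² = 10·11·21/6 = 385.

385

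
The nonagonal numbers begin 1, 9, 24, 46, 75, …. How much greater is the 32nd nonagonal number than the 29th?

633

32·(7·32 − 5)/2 = 3504 and 29·(7·29 − 5)/2 = 2871.
Difference: 3504 − 2871 = 633.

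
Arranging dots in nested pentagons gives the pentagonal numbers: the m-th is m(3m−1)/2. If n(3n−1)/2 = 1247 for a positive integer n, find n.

29

Set n(3n−1)/2 = 1247, giving 3n² − n − 2494 = 0.
So n = (1 + 173) / 6 = 174/6 = 29.
Check: 29·(3·29 − 1)/2 = 1247. ✓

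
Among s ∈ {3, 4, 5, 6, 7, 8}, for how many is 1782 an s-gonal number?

s = 3: P(3, 59) = 1770 and P(3, 60) = 1830; 1782 is not s-gonal.
s = 4: P(4, 42) = 1764 and P(4, 43) = 1849; 1782 is not s-gonal.
s = 5: P(5, 34) = 1717 and P(5, 35) = 1820; 1782 is not s-gonal.
s = 6: P(6, 30) = 1770 and P(6, 31) = 1891; 1782 is not s-gonal.
s = 7: P(7, 27) = 1782. ✓
s = 8: P(8, 24) = 1680 and P(8, 25) = 1825; 1782 is not s-gonal.
Hits: s ∈ {7} → 1.

1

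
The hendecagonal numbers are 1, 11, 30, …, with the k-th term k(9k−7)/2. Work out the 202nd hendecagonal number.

The 202nd hendecagonal number is n(9n−7)/2 with n = 202.
202·(9·202 − 7)/2 = 202·1811/2 = 182911.

182911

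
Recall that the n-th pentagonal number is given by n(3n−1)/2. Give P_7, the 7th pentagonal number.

The 7th pentagonal number is n(3n−1)/2 with n = 7.
7·(3·7 − 1)/2 = 7·20/2 = 7·10 = 70.

70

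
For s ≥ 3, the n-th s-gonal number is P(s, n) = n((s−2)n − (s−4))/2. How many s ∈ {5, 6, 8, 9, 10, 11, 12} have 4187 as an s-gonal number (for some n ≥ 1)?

1

s = 5: P(5, 53) = 4187. ✓
s = 6: P(6, 46) = 4186 and P(6, 47) = 4371; 4187 is not s-gonal.
s = 8: P(8, 37) = 4033 and P(8, 38) = 4256; 4187 is not s-gonal.
s = 9: P(9, 34) = 3961 and P(9, 35) = 4200; 4187 is not s-gonal.
s = 10: P(10, 32) = 4000 and P(10, 33) = 4257; 4187 is not s-gonal.
s = 11: P(11, 30) = 3945 and P(11, 31) = 4216; 4187 is not s-gonal.
s = 12: P(12, 29) = 4089 and P(12, 30) = 4380; 4187 is not s-gonal.
Hits: s ∈ {5} → 1.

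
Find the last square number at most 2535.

2500

Solve n² ≤ 2535 for integer n.
n = 50 gives 2500 ≤ 2535, while n = 51 gives 2601 > 2535; so the answer is 2500.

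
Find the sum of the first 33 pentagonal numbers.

18513

Σ i(3i−1)/2 = (3Σi² − Σi) / 2 over i = 1..33.
Σi = 561 and Σi² = 12529.
(3·12529 − 1·561) / 2 = 37026/2 = 18513.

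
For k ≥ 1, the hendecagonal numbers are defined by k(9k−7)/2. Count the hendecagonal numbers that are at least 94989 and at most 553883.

206

The n-th hendecagonal number is n(9n−7)/2.
Smallest index with value ≥ 94989: n = 146 (giving 95411).
Largest index with value ≤ 553883: n = 351 (giving 553176).
Indices 146 through 351: 206 terms.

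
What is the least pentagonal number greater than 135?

145

Solve n(3n−1)/2 > 135 for integer n.
The largest n with value ≤ 135 is 9 (since 117 ≤ 135 < 145), so the first above is n = 10, value 145.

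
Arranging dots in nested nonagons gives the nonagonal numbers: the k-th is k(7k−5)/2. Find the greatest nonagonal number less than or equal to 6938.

6666

Solve n(7n−5)/2 ≤ 6938 for integer n.
n = 44 gives 6666 ≤ 6938, while n = 45 gives 6975 > 6938; so the answer is 6666.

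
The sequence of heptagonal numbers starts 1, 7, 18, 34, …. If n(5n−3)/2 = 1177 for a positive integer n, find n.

Set n(5n−3)/2 = 1177, giving 5n² − 3n − 2354 = 0.
So n = (3 + 217) / 10 = 220/10 = 22.

22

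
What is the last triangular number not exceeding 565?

561

Solve n(n+1)/2 ≤ 565 for integer n.
n = 33 gives 561 ≤ 565, while n = 34 gives 595 > 565; so the answer is 561.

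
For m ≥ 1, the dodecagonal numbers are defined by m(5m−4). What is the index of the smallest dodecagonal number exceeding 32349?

Solve n(5n−4) > 32349 for integer n.
The largest n with value ≤ 32349 is 80 (since 31680 ≤ 32349 < 32481), so the first above is n = 81, value 32481.

81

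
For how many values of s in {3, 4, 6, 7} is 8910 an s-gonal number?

1

s = 3: P(3, 132) = 8778 and P(3, 133) = 8911; 8910 is not s-gonal.
s = 4: P(4, 94) = 8836 and P(4, 95) = 9025; 8910 is not s-gonal.
s = 6: P(6, 66) = 8646 and P(6, 67) = 8911; 8910 is not s-gonal.
s = 7: P(7, 60) = 8910. ✓
Hits: s ∈ {7} → 1.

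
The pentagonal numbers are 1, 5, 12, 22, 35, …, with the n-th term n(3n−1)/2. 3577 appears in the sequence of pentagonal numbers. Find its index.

Set n(3n−1)/2 = 3577, giving 3n² − n − 7154 = 0.
The discriminant is 1 + 24·3577 = 85849, and √85849 = 293.
So n = (1 + 293) / 6 = 294/6 = 49.
Check: 49·(3·49 − 1)/2 = 3577. ✓

49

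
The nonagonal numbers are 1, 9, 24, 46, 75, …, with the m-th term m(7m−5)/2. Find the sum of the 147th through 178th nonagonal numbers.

Σ i(7i−5)/2 = (7Σi² − 5Σi) / 2 over i = 147..178.
Σi = 15931 − 10731 = 5200 and Σi² = 1895789 − 1048061 = 847728.
(7·847728 − 5·5200) / 2 = 5908096/2 = 2954048.

2954048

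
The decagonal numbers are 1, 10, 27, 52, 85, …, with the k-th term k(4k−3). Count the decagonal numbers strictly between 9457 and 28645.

35

The n-th decagonal number is n(4n−3).
Smallest index with value > 9457: n = 50 (giving 9850).
Largest index with value < 28645: n = 84 (giving 27972).
Indices 50 through 84: 35 terms.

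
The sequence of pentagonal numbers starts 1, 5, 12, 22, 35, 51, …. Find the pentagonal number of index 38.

The 38th pentagonal number is n(3n−1)/2 with n = 38.
38·(3·38 − 1)/2 = 38·113/2 = 2147.

2147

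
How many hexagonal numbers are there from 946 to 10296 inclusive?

The n-th hexagonal number is n(2n−1).
Smallest index with value ≥ 946: n = 22 (giving 946).
Largest index with value ≤ 10296: n = 72 (giving 10296).
Indices 22 through 72: 51 terms.

51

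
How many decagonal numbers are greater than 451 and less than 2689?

15

The n-th decagonal number is n(4n−3).
Smallest index with value > 451: n = 12 (giving 540).
Largest index with value < 2689: n = 26 (giving 2626).
Indices 12 through 26: 15 terms.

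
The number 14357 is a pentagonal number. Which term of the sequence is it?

98

Set n(3n−1)/2 = 14357, giving 3n² − n − 28714 = 0.
The discriminant is 1 + 24·14357 = 344569, and √344569 = 587.
So n = (1 + 587) / 6 = 588/6 = 98.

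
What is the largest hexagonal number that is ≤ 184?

Solve n(2n−1) ≤ 184 for integer n.
n = 9 gives 153 ≤ 184, while n = 10 gives 190 > 184; so the answer is 153.

153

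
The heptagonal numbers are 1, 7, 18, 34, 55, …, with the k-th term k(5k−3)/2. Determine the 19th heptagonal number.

874

19·(5·19 − 3)/2 = 19·92/2 = 19·46 = 874.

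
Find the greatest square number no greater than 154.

144

Solve n² ≤ 154 for integer n.
n = 12 gives 144 ≤ 154, while n = 13 gives 169 > 154; so the answer is 144.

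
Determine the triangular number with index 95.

The 95th triangular number is n(n+1)/2 with n = 95.
95·96/2 = 9120/2 = 4560.

4560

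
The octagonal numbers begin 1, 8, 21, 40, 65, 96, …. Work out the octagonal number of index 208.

The 208th octagonal number is n(3n−2) with n = 208.
208·(3·208 − 2) = 208·622 = 129376.

129376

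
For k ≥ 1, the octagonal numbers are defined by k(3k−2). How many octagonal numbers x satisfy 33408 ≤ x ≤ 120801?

96

The n-th octagonal number is n(3n−2).
Smallest index with value ≥ 33408: n = 106 (giving 33496).
Largest index with value ≤ 120801: n = 201 (giving 120801).
Indices 106 through 201: 96 terms.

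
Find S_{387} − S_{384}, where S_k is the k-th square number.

2313

387² = 149769 and 384² = 147456.
Difference: 149769 − 147456 = 2313.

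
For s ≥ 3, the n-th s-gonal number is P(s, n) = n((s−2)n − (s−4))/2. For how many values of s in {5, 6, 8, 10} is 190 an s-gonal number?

s = 5: P(5, 11) = 176 and P(5, 12) = 210; 190 is not s-gonal.
s = 6: P(6, 10) = 190. ✓
s = 8: P(8, 8) = 176 and P(8, 9) = 225; 190 is not s-gonal.
s = 10: P(10, 7) = 175 and P(10, 8) = 232; 190 is not s-gonal.
Hits: s ∈ {6} → 1.

1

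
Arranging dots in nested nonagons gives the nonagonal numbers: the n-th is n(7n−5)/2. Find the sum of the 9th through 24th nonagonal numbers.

Σ i(7i−5)/2 = (7Σi² − 5Σi) / 2 over i = 9..24.
Σi = 300 − 36 = 264 and Σi² = 4900 − 204 = 4696.
(7·4696 − 5·264) / 2 = 31552/2 = 15776.

15776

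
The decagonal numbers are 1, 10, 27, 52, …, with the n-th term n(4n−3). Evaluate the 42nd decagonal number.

The 42nd decagonal number is n(4n−3) with n = 42.
42·(4·42 − 3) = 42·165 = 6930.

6930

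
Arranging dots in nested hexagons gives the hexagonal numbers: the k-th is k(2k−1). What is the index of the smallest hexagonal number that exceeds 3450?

42

Solve n(2n−1) > 3450 for integer n.
The largest n with value ≤ 3450 is 41 (since 3321 ≤ 3450 < 3486), so the first above is n = 42, value 3486.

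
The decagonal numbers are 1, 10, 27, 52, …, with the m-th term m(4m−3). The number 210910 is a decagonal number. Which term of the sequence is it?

230

Set n(4n−3) = 210910, giving 4n² − 3n − 210910 = 0.
The discriminant is 9 + 16·210910 = 3374569, and √3374569 = 1837.
So n = (3 + 1837) / 8 = 1840/8 = 230.
Check: 230·(4·230 − 3) = 210910. ✓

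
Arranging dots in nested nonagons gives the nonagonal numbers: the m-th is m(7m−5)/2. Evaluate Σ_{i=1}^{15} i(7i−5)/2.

4040

Σ i(7i−5)/2 = (7Σi² − 5Σi) / 2 over i = 1..15.
Σi = 120 and Σi² = 1240.
(7·1240 − 5·120) / 2 = 8080/2 = 4040.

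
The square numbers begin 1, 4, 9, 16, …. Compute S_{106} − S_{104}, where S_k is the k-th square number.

420

106² = 11236 and 104² = 10816.
Difference: 11236 − 10816 = 420.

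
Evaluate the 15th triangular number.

The 15th triangular number is n(n+1)/2 with n = 15.
15·16/2 = 240/2 = 120.

120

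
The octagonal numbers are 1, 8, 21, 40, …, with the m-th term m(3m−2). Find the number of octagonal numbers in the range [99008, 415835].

The n-th octagonal number is n(3n−2).
Smallest index with value ≥ 99008: n = 182 (giving 99008).
Largest index with value ≤ 415835: n = 372 (giving 414408).
Indices 182 through 372: 191 terms.

191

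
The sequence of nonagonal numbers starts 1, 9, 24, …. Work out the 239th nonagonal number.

199326

The 239th nonagonal number is n(7n−5)/2 with n = 239.
239·(7·239 − 5)/2 = 239·1668/2 = 239·834 = 199326.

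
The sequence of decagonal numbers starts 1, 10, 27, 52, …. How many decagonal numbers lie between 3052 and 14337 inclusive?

33

The n-th decagonal number is n(4n−3).
Smallest index with value ≥ 3052: n = 28 (giving 3052).
Largest index with value ≤ 14337: n = 60 (giving 14220).
Indices 28 through 60: 33 terms.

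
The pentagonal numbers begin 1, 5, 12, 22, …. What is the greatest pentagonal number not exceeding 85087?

Solve n(3n−1)/2 ≤ 85087 for integer n.
n = 238 gives 84847 ≤ 85087, while n = 239 gives 85562 > 85087; so the answer is 84847.

84847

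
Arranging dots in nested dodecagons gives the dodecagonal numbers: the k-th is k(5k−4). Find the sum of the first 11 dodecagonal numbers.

2266

Σ i(5i−4) = 5Σi² − 4Σi over i = 1..11.
Σi = 66 and Σi² = 506.
5·506 − 4·66 = 2266.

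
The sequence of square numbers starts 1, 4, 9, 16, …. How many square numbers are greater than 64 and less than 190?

5

The n-th square number is n².
Smallest index with value > 64: n = 9 (giving 81).
Largest index with value < 190: n = 13 (giving 169).
Indices 9 through 13: 5 terms.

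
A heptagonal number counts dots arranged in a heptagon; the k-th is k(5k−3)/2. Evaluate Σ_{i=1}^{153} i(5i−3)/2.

2996301

Σ i(5i−3)/2 = (5Σi² − 3Σi) / 2 over i = 1..153.
Σi = 11781 and Σi² = 1205589.
(5·1205589 − 3·11781) / 2 = 5992602/2 = 2996301.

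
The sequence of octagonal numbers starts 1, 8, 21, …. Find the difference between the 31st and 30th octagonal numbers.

181

Consecutive octagonal numbers differ by 6n − 5: here 6·31 − 5 = 181.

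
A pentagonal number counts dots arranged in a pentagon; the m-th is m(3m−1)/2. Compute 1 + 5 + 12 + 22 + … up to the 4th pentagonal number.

40

Σ i(3i−1)/2 = (3Σi² − Σi) / 2 over i = 1..4.
Σi = 10 and Σi² = 30.
(3·30 − 1·10) / 2 = 80/2 = 40.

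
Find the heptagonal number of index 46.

5221

The 46th heptagonal number is n(5n−3)/2 with n = 46.
46·(5·46 − 3)/2 = 46·227/2 = 5221.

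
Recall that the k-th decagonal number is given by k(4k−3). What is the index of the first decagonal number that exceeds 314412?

Solve n(4n−3) > 314412 for integer n.
The largest n with value ≤ 314412 is 280 (since 312760 ≤ 314412 < 315001), so the first above is n = 281, value 315001.

281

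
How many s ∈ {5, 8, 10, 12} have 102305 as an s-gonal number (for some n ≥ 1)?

s = 5: P(5, 261) = 102051 and P(5, 262) = 102835; 102305 is not s-gonal.
s = 8: P(8, 185) = 102305. ✓
s = 10: P(10, 160) = 101920 and P(10, 161) = 103201; 102305 is not s-gonal.
s = 12: P(12, 143) = 101673 and P(12, 144) = 103104; 102305 is not s-gonal.
Hits: s ∈ {8} → 1.

1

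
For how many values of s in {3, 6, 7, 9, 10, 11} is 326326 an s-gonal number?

s = 3: P(3, 807) = 326028 and P(3, 808) = 326836; 326326 is not s-gonal.
s = 6: P(6, 404) = 326028 and P(6, 405) = 327645; 326326 is not s-gonal.
s = 7: P(7, 361) = 325261 and P(7, 362) = 327067; 326326 is not s-gonal.
s = 9: P(9, 305) = 324825 and P(9, 306) = 326961; 326326 is not s-gonal.
s = 10: P(10, 286) = 326326. ✓
s = 11: P(11, 269) = 324683 and P(11, 270) = 327105; 326326 is not s-gonal.
Hits: s ∈ {10} → 1.

1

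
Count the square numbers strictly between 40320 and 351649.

392

The n-th square number is n².
Smallest index with value > 40320: n = 201 (giving 40401).
Largest index with value < 351649: n = 592 (giving 350464).
Indices 201 through 592: 392 terms.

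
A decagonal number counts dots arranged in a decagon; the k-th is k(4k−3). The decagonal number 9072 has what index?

Set n(4n−3) = 9072, giving 4n² − 3n − 9072 = 0.
The discriminant is 9 + 16·9072 = 145161, and √145161 = 381.
So n = (3 + 381) / 8 = 384/8 = 48.
Check: 48·(4·48 − 3) = 9072. ✓

48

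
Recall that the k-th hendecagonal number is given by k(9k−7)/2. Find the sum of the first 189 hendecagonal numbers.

Σ i(9i−7)/2 = (9Σi² − 7Σi) / 2 over i = 1..189.
Σi = 17955 and Σi² = 2268315.
(9·2268315 − 7·17955) / 2 = 20289150/2 = 10144575.

10144575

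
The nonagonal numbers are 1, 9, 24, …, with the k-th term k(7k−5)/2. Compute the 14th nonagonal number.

651

The 14th nonagonal number is n(7n−5)/2 with n = 14.
14·(7·14 − 5)/2 = 14·93/2 = 651.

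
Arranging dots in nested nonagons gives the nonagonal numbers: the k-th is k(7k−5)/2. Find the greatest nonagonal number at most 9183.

Solve n(7n−5)/2 ≤ 9183 for integer n.
n = 51 gives 8976 ≤ 9183, while n = 52 gives 9334 > 9183; so the answer is 8976.

8976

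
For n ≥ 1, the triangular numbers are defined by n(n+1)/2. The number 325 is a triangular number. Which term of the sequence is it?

25

Set n(n+1)/2 = 325, giving n² + n − 650 = 0.
The discriminant is 1 + 8·325 = 2601, and √2601 = 51.
So n = (-1 + 51) / 2 = 50/2 = 25.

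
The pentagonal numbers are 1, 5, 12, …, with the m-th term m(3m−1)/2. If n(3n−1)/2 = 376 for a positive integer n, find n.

16

Set n(3n−1)/2 = 376, giving 3n² − n − 752 = 0.
The discriminant is 1 + 24·376 = 9025, and √9025 = 95.
So n = (1 + 95) / 6 = 96/6 = 16.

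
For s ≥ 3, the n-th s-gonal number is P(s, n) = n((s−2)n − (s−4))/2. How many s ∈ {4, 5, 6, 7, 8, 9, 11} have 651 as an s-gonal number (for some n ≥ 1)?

2

s = 4: P(4, 25) = 625 and P(4, 26) = 676; 651 is not s-gonal.
s = 5: P(5, 21) = 651. ✓
s = 6: P(6, 18) = 630 and P(6, 19) = 703; 651 is not s-gonal.
s = 7: P(7, 16) = 616 and P(7, 17) = 697; 651 is not s-gonal.
s = 8: P(8, 15) = 645 and P(8, 16) = 736; 651 is not s-gonal.
s = 9: P(9, 14) = 651. ✓
s = 11: P(11, 12) = 606 and P(11, 13) = 715; 651 is not s-gonal.
Hits: s ∈ {5, 9} → 2.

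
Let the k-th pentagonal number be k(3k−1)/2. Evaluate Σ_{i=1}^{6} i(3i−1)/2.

Σ i(3i−1)/2 = (3Σi² − Σi) / 2 over i = 1..6.
Σi = 21 and Σi² = 91.
(3·91 − 1·21) / 2 = 252/2 = 126.

126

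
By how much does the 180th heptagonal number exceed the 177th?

180·(5·180 − 3)/2 = 80730 and 177·(5·177 − 3)/2 = 78057.
Difference: 80730 − 78057 = 2673.

2673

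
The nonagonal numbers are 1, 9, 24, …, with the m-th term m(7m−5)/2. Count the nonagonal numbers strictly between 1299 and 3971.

The n-th nonagonal number is n(7n−5)/2.
Smallest index with value > 1299: n = 20 (giving 1350).
Largest index with value < 3971: n = 34 (giving 3961).
Indices 20 through 34: 15 terms.

15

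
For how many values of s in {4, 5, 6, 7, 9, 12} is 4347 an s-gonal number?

2

s = 4: P(4, 65) = 4225 and P(4, 66) = 4356; 4347 is not s-gonal.
s = 5: P(5, 54) = 4347. ✓
s = 6: P(6, 46) = 4186 and P(6, 47) = 4371; 4347 is not s-gonal.
s = 7: P(7, 42) = 4347. ✓
s = 9: P(9, 35) = 4200 and P(9, 36) = 4446; 4347 is not s-gonal.
s = 12: P(12, 29) = 4089 and P(12, 30) = 4380; 4347 is not s-gonal.
Hits: s ∈ {5, 7} → 2.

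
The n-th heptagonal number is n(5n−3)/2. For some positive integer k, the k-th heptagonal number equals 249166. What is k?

316

Set n(5n−3)/2 = 249166, giving 5n² − 3n − 498332 = 0.
So n = (3 + 3157) / 10 = 3160/10 = 316.
Check: 316·(5·316 − 3)/2 = 249166. ✓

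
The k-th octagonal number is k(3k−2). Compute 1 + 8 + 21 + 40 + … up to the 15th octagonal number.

3480

Σ i(3i−2) = 3Σi² − 2Σi over i = 1..15.
Σi = 120 and Σi² = 1240.
3·1240 − 2·120 = 3480.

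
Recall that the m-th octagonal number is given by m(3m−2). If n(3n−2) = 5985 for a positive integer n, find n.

45

Set n(3n−2) = 5985, giving 3n² − 2n − 5985 = 0.
So n = (2 + 268) / 6 = 270/6 = 45.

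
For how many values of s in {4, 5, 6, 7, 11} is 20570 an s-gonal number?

1

s = 4: P(4, 143) = 20449 and P(4, 144) = 20736; 20570 is not s-gonal.
s = 5: P(5, 117) = 20475 and P(5, 118) = 20827; 20570 is not s-gonal.
s = 6: P(6, 101) = 20301 and P(6, 102) = 20706; 20570 is not s-gonal.
s = 7: P(7, 91) = 20566 and P(7, 92) = 21022; 20570 is not s-gonal.
s = 11: P(11, 68) = 20570. ✓
Hits: s ∈ {11} → 1.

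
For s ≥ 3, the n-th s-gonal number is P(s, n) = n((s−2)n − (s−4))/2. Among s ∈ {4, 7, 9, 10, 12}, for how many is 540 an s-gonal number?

s = 4: P(4, 23) = 529 and P(4, 24) = 576; 540 is not s-gonal.
s = 7: P(7, 15) = 540. ✓
s = 9: P(9, 12) = 474 and P(9, 13) = 559; 540 is not s-gonal.
s = 10: P(10, 12) = 540. ✓
s = 12: P(12, 10) = 460 and P(12, 11) = 561; 540 is not s-gonal.
Hits: s ∈ {7, 10} → 2.

2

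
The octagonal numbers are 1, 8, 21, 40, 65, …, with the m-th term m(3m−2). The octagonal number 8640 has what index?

54

Set n(3n−2) = 8640, giving 3n² − 2n − 8640 = 0.
The discriminant is 4 + 12·8640 = 103684, and √103684 = 322.
So n = (2 + 322) / 6 = 324/6 = 54.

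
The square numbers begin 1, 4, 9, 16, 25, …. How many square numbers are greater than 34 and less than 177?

8

The n-th square number is n².
Smallest index with value > 34: n = 6 (giving 36).
Largest index with value < 177: n = 13 (giving 169).
Indices 6 through 13: 8 terms.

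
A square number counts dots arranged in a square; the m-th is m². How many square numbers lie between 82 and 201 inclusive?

The n-th square number is n².
Smallest index with value ≥ 82: n = 10 (giving 100).
Largest index with value ≤ 201: n = 14 (giving 196).
Indices 10 through 14: 5 terms.

5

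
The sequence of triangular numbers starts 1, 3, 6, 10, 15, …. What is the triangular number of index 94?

The 94th triangular number is n(n+1)/2 with n = 94.
94·95/2 = 8930/2 = 4465.

4465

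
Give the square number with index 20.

The 20th square number is n² with n = 20.
20² = 400.

400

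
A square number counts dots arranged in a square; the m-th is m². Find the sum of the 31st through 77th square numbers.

Σ_{i=31}^{77} i² = 155155 − 9455 = 145700.

145700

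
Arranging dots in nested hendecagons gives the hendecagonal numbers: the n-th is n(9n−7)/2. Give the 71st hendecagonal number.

22436

The 71st hendecagonal number is n(9n−7)/2 with n = 71.
71·(9·71 − 7)/2 = 71·632/2 = 71·316 = 22436.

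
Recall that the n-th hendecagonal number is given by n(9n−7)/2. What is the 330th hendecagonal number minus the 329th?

Consecutive hendecagonal numbers differ by 9n − 8: here 9·330 − 8 = 2962.

2962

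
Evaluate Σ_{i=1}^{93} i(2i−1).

Σ i(2i−1) = 2Σi² − Σi over i = 1..93.
Σi = 4371 and Σi² = 272459.
2·272459 − 1·4371 = 540547.

540547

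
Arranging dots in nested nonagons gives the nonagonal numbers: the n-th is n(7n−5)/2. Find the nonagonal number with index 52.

9334

The 52nd nonagonal number is n(7n−5)/2 with n = 52.
52·(7·52 − 5)/2 = 52·359/2 = 9334.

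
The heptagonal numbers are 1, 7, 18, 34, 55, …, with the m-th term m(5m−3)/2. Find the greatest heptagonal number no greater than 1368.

Solve n(5n−3)/2 ≤ 1368 for integer n.
n = 23 gives 1288 ≤ 1368, while n = 24 gives 1404 > 1368; so the answer is 1288.

1288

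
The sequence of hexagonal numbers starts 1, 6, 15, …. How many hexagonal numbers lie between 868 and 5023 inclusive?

29

The n-th hexagonal number is n(2n−1).
Smallest index with value ≥ 868: n = 22 (giving 946).
Largest index with value ≤ 5023: n = 50 (giving 4950).
Indices 22 through 50: 29 terms.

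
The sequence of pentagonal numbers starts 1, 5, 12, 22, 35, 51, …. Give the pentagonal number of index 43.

2752

43·(3·43 − 1)/2 = 43·128/2 = 43·64 = 2752.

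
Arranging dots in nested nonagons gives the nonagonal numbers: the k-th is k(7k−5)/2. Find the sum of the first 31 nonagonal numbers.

35216

Σ i(7i−5)/2 = (7Σi² − 5Σi) / 2 over i = 1..31.
Σi = 496 and Σi² = 10416.
(7·10416 − 5·496) / 2 = 70432/2 = 35216.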